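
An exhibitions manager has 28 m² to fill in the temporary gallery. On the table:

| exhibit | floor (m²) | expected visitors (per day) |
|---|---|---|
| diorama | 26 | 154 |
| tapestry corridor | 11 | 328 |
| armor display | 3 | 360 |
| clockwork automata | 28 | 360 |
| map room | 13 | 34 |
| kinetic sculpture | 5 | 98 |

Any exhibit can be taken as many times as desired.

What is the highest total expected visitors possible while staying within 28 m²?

3240

The ratio ordering already packs tightly: 9×armor display, 27 m², 3240.
Every other selection either busts 28 m² or fails to beat 3240.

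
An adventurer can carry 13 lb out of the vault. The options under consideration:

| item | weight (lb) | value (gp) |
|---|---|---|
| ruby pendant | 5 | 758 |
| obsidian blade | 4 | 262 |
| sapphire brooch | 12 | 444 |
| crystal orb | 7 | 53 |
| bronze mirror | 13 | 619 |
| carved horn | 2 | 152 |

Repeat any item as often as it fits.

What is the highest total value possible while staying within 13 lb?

1668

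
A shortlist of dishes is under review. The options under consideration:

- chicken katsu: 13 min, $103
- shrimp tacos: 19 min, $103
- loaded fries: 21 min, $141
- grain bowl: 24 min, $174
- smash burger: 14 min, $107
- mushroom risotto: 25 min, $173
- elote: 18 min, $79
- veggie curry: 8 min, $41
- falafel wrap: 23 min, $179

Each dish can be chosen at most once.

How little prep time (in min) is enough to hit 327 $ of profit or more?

45

Need the lightest bundle worth ≥ 327.
smash burger + veggie curry + falafel wrap: 327 profit at 45 min.
Below 45 min the best achievable stays under 327.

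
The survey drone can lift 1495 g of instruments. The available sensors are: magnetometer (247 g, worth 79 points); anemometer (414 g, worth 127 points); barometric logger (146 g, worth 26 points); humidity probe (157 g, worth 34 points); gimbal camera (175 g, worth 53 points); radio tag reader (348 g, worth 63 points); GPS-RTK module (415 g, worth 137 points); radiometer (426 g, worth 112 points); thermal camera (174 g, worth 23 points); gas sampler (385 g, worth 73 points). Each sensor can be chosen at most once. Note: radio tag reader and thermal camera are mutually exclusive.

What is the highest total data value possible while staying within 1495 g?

Taking magnetometer + anemometer + humidity probe + gimbal camera + GPS-RTK module: 1408 g used, 430 in data value.
No other feasible combination exceeds 430.

430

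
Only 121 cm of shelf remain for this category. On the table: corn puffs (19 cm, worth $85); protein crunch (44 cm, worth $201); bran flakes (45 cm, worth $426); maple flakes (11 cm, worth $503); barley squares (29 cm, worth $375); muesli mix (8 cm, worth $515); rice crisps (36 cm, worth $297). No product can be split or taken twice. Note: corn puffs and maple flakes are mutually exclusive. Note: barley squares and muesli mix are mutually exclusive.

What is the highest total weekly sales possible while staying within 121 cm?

Bran flakes + maple flakes + muesli mix + rice crisps uses 100 of the 121 cm and totals 1741.
The closest alternative, protein crunch + bran flakes + maple flakes + muesli mix, reaches only 1645.

1741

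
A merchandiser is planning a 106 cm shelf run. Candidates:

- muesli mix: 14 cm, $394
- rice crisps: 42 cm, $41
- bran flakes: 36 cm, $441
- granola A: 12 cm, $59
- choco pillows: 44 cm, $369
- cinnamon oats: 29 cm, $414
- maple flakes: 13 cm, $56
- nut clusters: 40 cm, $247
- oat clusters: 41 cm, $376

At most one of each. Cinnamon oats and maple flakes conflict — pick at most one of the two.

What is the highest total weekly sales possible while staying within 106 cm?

Taking muesli mix + bran flakes + granola A + cinnamon oats: 91 cm used, 1308 in weekly sales.

1308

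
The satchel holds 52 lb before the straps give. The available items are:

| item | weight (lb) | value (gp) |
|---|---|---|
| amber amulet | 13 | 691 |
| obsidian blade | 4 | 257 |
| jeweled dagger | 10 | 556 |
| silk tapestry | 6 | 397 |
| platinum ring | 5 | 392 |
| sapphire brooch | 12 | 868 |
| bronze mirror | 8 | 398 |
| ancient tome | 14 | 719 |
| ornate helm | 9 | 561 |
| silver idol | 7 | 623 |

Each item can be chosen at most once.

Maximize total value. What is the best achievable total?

3532

Taking the top-ratio items first gives obsidian blade + silk tapestry + platinum ring + sapphire brooch + bronze mirror + ornate helm + silver idol for 3496 (51 lb).
The 12 lb tied up in obsidian blade and bronze mirror is better spent on amber amulet — total rises to 3532 (52 lb).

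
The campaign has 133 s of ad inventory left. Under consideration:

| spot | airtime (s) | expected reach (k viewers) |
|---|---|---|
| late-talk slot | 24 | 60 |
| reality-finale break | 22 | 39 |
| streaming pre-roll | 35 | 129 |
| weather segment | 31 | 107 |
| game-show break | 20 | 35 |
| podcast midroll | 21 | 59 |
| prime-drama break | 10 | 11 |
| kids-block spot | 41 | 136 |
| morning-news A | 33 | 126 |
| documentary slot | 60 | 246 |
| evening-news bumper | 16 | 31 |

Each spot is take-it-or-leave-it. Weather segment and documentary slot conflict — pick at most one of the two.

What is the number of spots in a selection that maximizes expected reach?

3

Optimal total is 501.
One optimal bundle: streaming pre-roll + morning-news A + documentary slot (128 s).
Any selection reaching 501 contains exactly 3 spots.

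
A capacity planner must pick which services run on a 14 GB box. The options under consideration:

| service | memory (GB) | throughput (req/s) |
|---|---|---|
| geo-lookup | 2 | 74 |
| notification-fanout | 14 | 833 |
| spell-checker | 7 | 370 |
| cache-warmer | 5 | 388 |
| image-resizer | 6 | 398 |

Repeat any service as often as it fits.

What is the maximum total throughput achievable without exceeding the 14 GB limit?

924

Density check — cache-warmer 77.60, image-resizer 66.33, notification-fanout 59.50 are the best per GB.
Best packing: 2×geo-lookup + 2×cache-warmer — 14 GB, 924 total.
That's the maximum — no swap from here does better than 924.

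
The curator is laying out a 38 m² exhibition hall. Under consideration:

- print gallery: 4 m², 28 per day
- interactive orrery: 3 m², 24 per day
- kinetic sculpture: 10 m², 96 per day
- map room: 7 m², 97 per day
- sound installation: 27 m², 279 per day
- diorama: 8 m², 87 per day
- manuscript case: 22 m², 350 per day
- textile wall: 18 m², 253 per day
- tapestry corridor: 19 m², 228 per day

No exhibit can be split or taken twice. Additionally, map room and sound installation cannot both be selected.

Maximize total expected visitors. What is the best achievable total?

The ratio ordering already packs tightly: map room + diorama + manuscript case, 37 m², 534.
The closest alternative, print gallery + interactive orrery + map room + manuscript case, reaches only 499.

534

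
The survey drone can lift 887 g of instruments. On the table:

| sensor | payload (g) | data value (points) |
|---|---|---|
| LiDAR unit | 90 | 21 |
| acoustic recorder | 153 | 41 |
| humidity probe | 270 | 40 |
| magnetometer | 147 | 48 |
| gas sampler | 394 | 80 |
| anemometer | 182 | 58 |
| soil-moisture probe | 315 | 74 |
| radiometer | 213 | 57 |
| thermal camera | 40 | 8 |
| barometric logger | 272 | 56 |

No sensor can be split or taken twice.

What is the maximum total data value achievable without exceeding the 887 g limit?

242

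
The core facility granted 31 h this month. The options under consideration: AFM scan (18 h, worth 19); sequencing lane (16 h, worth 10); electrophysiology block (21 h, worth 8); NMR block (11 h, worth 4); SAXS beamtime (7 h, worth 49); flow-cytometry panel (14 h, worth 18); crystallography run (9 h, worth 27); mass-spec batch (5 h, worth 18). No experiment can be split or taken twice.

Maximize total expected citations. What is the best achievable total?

94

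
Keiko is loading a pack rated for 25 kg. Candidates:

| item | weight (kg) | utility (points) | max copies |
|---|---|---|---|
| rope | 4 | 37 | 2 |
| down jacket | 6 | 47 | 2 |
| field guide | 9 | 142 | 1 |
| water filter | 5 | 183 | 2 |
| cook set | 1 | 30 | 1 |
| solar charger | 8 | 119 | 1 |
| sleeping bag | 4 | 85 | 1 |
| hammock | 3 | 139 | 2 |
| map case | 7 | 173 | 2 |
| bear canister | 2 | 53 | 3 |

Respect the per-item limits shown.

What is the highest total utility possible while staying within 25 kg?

Greedy by ratio would take 2×water filter + cook set + 2×hammock + 3×bear canister: 23 kg used, total 833.
The 5 kg tied up in cook set and 2×bear canister is better spent on map case — total rises to 870 (25 kg).
Nothing else within 25 kg beats 870.

870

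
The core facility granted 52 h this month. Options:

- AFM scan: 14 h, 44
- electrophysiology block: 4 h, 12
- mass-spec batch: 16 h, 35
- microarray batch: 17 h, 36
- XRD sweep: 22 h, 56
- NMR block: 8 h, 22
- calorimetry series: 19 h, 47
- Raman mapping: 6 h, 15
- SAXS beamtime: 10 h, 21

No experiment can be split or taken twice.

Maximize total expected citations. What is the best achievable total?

Filling by ratio: AFM scan + electrophysiology block + XRD sweep + NMR block for 134, with 4 h left unused.
The 22 h tied up in XRD sweep is better spent on calorimetry series + Raman mapping — total rises to 140 (51 h).

140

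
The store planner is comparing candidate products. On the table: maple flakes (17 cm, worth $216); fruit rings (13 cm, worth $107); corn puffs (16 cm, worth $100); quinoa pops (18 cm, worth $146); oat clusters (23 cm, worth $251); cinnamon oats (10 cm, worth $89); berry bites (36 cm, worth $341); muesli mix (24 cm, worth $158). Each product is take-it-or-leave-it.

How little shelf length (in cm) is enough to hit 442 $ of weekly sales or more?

40

Minimise cm subject to total weekly sales ≥ 442.
Taking maple flakes + oat clusters gives 467 (≥ 442) for 40 cm.
No combination under 40 cm hits 442.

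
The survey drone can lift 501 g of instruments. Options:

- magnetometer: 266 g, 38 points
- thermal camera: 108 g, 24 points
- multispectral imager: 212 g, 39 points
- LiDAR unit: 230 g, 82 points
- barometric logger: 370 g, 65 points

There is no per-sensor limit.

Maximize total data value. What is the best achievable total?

164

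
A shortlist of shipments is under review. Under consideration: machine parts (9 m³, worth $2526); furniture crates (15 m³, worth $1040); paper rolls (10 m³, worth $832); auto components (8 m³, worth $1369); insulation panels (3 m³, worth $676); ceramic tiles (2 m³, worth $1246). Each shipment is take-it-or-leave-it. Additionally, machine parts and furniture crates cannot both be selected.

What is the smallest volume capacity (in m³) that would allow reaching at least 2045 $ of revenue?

9

Need the lightest bundle worth ≥ 2045.
machine parts reaches 2526 using 9 m³.
No combination under 9 m³ hits 2045.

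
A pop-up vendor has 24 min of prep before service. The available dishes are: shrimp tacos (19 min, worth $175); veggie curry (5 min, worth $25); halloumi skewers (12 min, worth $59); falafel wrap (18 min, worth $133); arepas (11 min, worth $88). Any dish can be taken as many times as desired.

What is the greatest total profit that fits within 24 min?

200

Shrimp tacos + veggie curry uses 24 of the 24 min and totals 200.
Nothing else within 24 min beats 200.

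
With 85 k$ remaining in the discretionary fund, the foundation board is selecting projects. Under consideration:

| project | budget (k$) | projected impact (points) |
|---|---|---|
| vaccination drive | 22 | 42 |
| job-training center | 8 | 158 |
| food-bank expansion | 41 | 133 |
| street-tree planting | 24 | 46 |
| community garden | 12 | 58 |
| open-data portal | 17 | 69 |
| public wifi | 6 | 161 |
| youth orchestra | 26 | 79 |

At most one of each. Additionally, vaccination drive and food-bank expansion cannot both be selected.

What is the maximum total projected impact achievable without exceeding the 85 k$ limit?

Density check — public wifi 26.83, job-training center 19.75, community garden 4.83, open-data portal 4.06 are the best per k$.
Taking job-training center + food-bank expansion + community garden + open-data portal + public wifi: 84 k$ used, 579 in projected impact.
That's the maximum — no feasible swap from here does better than 579.

579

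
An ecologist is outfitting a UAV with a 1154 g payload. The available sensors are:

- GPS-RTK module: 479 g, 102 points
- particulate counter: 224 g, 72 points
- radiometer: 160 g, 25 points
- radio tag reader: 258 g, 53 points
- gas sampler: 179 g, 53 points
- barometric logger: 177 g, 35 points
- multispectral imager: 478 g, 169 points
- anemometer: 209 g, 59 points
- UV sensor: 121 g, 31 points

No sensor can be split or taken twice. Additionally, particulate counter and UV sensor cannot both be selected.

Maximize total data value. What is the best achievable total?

By data value per g: multispectral imager 0.35, particulate counter 0.32, gas sampler 0.30, anemometer 0.28 lead.
The ratio ordering already packs tightly: particulate counter + gas sampler + multispectral imager + anemometer, 1090 g, 353.
Runner-up particulate counter + radio tag reader + gas sampler + multispectral imager tops out at 347.

353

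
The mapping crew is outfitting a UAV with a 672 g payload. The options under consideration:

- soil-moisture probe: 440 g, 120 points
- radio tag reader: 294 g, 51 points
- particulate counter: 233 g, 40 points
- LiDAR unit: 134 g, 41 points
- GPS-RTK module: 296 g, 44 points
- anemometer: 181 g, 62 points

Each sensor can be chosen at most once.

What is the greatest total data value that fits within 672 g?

Taking the top-ratio sensors first gives radio tag reader + LiDAR unit + anemometer for 154 (609 g).
Replace radio tag reader and LiDAR unit with soil-moisture probe: the trade gains 28 net, giving 182 at 621 g.

182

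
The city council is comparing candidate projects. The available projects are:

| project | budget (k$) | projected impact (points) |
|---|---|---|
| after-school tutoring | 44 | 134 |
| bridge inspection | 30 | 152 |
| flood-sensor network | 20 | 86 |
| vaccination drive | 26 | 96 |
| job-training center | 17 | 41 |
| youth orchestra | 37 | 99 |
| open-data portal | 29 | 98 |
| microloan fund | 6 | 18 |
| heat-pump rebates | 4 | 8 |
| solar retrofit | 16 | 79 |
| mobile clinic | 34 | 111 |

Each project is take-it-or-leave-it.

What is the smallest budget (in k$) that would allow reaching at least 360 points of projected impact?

86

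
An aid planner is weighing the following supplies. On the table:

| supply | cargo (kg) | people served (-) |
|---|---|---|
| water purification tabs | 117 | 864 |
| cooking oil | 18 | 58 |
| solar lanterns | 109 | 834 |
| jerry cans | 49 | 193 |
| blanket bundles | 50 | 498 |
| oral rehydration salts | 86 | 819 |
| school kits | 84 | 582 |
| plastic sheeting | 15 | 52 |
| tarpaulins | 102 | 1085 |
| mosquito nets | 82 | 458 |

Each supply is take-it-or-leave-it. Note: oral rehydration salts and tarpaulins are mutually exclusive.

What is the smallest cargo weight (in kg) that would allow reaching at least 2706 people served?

328

Look for the lowest-cargo combination reaching 2706.
water purification tabs + solar lanterns + tarpaulins reaches 2783 using 328 kg.
Any bundle with less than 328 kg falls short of 2706.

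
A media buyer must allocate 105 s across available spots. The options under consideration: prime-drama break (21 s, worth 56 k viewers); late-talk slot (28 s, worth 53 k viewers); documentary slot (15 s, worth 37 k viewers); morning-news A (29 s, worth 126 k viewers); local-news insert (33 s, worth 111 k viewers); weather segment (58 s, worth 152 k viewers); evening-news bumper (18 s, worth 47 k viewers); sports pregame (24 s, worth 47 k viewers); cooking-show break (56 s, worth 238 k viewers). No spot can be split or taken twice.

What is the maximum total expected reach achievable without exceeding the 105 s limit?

Best packing: morning-news A + evening-news bumper + cooking-show break — 103 s, 411 total.

411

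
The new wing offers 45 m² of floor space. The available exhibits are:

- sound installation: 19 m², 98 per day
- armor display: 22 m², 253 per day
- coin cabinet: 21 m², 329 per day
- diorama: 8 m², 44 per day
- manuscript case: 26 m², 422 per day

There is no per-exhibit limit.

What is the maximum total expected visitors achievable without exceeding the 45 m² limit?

658

Filling by ratio: 2×diorama + manuscript case for 510, with 3 m² left unused.
The 42 m² tied up in 2×diorama and manuscript case is better spent on 2×coin cabinet — total rises to 658 (42 m²).
Every other selection either busts 45 m² or fails to beat 658.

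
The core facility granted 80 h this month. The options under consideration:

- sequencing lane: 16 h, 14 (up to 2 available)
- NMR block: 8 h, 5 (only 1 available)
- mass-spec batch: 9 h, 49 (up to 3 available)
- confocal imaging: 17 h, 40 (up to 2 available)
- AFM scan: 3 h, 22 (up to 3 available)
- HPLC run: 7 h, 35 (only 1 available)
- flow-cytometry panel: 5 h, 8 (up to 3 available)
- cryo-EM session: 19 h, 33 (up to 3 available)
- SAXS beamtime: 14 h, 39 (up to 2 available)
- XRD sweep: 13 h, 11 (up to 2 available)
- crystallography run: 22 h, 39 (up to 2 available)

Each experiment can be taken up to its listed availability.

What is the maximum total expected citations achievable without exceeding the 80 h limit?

Filling by ratio: 3×mass-spec batch + 3×AFM scan + HPLC run + flow-cytometry panel + 2×SAXS beamtime for 334, with 4 h left unused.
Replace SAXS beamtime with confocal imaging: the trade gains 1 net, giving 335 at 79 h.
Every other selection either busts 80 h or exceeds an availability limit or fails to beat 335.

335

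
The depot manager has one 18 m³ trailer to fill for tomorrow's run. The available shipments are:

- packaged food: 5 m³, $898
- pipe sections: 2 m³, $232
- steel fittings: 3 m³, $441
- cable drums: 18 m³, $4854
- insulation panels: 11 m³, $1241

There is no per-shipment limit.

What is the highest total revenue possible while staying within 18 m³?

4854

By revenue per m³: cable drums 269.67, packaged food 179.60, steel fittings 147.00, pipe sections 116.00 lead.
The ratio ordering already packs tightly: cable drums, 18 m³, 4854.
Every other selection either busts 18 m³ or fails to beat 4854.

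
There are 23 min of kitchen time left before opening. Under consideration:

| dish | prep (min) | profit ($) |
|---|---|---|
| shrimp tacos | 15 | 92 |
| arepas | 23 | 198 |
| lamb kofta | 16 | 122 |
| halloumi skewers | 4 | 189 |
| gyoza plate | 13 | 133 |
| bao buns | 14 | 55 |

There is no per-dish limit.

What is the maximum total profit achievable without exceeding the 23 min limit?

945

Taking 5×halloumi skewers: 20 min used, 945 in profit.
No other feasible combination exceeds 945.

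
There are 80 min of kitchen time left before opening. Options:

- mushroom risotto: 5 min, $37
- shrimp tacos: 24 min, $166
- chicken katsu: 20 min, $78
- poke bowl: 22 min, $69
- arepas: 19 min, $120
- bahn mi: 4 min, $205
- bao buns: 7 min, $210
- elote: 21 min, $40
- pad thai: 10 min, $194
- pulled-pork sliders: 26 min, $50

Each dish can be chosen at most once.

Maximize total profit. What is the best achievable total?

932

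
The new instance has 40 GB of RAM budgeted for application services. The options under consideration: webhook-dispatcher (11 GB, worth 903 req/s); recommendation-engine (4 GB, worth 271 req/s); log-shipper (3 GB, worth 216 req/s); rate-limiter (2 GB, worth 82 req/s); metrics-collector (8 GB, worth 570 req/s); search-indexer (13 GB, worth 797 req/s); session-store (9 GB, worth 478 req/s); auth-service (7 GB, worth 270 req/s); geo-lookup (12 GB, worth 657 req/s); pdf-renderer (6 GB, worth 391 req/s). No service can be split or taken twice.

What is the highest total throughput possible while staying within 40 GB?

Greedy by ratio would take webhook-dispatcher + recommendation-engine + log-shipper + rate-limiter + metrics-collector + pdf-renderer: 34 GB used, total 2433.
Replace rate-limiter and pdf-renderer with search-indexer: the trade gains 324 net, giving 2757 at 39 GB.

2757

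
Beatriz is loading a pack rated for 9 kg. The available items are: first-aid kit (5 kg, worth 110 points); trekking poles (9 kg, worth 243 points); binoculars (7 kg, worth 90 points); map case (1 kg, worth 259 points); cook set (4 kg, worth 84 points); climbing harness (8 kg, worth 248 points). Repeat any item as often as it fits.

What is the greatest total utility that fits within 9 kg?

2331

Taking 9×map case: 9 kg used, 2331 in utility.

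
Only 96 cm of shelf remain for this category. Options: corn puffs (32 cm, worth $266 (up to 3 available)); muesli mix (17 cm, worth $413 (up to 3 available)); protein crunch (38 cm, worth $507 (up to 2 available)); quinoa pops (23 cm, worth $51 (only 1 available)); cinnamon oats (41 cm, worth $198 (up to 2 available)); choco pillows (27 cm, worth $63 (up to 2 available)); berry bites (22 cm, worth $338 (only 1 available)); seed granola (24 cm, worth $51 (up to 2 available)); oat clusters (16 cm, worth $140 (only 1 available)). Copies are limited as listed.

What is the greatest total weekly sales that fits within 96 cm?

A density-first pass picks 3×muesli mix + berry bites + oat clusters — 1717 at 89 cm.
The 38 cm tied up in berry bites and oat clusters is better spent on protein crunch — total rises to 1746 (89 cm).

1746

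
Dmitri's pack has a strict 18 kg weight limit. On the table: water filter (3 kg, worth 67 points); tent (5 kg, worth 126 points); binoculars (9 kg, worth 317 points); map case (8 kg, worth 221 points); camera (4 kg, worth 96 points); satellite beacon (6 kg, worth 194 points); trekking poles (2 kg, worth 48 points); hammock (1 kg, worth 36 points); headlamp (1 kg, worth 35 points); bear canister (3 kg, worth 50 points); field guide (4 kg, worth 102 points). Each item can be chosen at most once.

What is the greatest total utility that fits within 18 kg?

595

The ratio heuristic lands on binoculars + satellite beacon + hammock + headlamp (582) but leaves 1 kg idle.
The 1 kg tied up in headlamp is better spent on trekking poles — total rises to 595 (18 kg).
No other feasible combination exceeds 595.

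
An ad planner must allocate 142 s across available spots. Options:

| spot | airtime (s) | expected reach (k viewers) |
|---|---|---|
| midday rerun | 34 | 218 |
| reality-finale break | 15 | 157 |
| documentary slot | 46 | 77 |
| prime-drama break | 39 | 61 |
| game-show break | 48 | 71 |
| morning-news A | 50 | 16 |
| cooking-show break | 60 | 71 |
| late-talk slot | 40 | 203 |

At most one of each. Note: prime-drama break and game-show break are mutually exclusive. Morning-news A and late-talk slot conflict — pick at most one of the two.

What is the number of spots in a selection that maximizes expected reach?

Optimal total is 655.
For example midday rerun + reality-finale break + documentary slot + late-talk slot achieves it, using 135 s.
Any selection reaching 655 contains exactly 4 spots.

4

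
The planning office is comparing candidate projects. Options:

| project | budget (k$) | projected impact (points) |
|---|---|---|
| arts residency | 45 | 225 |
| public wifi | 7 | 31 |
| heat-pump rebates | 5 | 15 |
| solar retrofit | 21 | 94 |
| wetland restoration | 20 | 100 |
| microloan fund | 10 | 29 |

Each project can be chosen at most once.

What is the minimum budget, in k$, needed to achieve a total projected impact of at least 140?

Need the lightest bundle worth ≥ 140.
Taking public wifi + heat-pump rebates + wetland restoration gives 146 (≥ 140) for 32 k$.
No combination under 32 k$ hits 140.

32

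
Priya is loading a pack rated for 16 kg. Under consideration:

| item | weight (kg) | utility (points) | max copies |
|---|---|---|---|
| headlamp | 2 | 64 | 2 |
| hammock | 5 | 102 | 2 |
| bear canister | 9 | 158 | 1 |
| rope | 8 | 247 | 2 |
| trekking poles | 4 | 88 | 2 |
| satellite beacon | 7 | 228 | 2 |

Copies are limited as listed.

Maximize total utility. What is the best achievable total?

520

Ranking by ratio (utility/kg): satellite beacon 32.57, headlamp 32.00, rope 30.88, trekking poles 22.00.
Best packing: headlamp + 2×satellite beacon — 16 kg, 520 total.
No other feasible combination exceeds 520.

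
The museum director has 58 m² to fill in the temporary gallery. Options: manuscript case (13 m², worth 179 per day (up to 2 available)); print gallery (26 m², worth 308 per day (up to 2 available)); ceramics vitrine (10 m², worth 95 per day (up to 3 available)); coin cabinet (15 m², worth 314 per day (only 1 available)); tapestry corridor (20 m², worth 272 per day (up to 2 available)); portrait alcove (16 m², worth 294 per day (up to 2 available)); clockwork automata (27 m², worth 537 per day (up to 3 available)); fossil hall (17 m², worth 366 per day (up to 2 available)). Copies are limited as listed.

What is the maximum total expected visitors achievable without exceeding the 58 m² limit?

1145

Filling by ratio: coin cabinet + 2×fossil hall for 1046, with 9 m² left unused.
Replace 2×fossil hall with portrait alcove + clockwork automata: the trade gains 99 net, giving 1145 at 58 m².
Every other selection either busts 58 m² or exceeds an availability limit or fails to beat 1145.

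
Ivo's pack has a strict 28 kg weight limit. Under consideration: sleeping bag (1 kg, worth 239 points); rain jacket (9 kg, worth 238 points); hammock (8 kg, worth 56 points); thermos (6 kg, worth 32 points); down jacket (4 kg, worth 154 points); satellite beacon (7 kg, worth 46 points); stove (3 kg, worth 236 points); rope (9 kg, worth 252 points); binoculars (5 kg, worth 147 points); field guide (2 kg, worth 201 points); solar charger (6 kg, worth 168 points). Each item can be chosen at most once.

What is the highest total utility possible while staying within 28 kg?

1320

The ratio heuristic lands on sleeping bag + down jacket + stove + rope + binoculars + field guide (1229) but leaves 4 kg idle.
The 5 kg tied up in binoculars is better spent on rain jacket — total rises to 1320 (28 kg).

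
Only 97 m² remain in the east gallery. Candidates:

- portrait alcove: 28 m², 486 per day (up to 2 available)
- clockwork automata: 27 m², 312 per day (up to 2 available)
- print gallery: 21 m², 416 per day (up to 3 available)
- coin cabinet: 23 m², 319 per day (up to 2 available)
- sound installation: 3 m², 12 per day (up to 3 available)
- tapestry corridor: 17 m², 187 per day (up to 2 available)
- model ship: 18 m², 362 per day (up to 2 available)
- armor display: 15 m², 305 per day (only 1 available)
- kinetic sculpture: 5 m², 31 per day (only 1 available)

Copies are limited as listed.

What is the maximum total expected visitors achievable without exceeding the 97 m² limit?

1915

Taking the top-ratio exhibits first gives 2×print gallery + sound installation + 2×model ship + armor display for 1873 (96 m²).
Replace sound installation and model ship with print gallery: the trade gains 42 net, giving 1915 at 96 m².
That's the maximum — no swap from here does better than 1915.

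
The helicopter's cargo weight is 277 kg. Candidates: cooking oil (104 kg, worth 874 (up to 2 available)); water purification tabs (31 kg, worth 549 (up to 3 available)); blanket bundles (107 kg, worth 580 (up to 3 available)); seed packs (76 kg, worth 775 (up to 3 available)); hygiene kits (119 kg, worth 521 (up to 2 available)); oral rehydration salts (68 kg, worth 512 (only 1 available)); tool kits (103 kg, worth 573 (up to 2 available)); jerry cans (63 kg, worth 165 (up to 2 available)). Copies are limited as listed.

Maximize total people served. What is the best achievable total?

By people served per kg: water purification tabs 17.71, seed packs 10.20, cooking oil 8.40 lead.
Filling by ratio: 3×water purification tabs + 2×seed packs for 3197, with 32 kg left unused.
Dropping seed packs frees 76 kg; slotting in cooking oil (104 kg) lifts the total to 3296 at 273 kg.

3296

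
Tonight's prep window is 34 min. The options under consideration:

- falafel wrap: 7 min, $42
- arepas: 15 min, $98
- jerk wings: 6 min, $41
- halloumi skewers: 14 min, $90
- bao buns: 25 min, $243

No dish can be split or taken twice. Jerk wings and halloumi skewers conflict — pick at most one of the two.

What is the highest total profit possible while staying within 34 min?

Greedy by ratio would take jerk wings + bao buns: 31 min used, total 284.
The 6 min tied up in jerk wings is better spent on falafel wrap — total rises to 285 (32 min).
That's the maximum — no feasible swap from here does better than 285.

285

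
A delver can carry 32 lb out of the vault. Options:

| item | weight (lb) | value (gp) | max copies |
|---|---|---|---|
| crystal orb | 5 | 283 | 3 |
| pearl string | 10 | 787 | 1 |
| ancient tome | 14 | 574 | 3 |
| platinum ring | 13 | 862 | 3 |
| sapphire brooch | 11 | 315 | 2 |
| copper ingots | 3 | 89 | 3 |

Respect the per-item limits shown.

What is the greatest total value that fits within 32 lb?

Ranking by ratio (value/lb): pearl string 78.70, platinum ring 66.31, crystal orb 56.60, ancient tome 41.00.
Best packing: crystal orb + pearl string + platinum ring + copper ingots — 31 lb, 2021 total.
No other feasible combination exceeds 2021.

2021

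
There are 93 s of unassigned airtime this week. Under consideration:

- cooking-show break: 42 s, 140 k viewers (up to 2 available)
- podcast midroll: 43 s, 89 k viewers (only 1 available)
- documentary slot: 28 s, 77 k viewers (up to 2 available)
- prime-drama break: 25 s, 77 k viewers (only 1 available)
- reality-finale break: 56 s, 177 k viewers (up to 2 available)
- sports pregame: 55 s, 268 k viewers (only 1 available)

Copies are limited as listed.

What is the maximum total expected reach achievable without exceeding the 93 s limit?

345

Prime-drama break + sports pregame uses 80 of the 93 s and totals 345.
That's the maximum — no swap from here does better than 345.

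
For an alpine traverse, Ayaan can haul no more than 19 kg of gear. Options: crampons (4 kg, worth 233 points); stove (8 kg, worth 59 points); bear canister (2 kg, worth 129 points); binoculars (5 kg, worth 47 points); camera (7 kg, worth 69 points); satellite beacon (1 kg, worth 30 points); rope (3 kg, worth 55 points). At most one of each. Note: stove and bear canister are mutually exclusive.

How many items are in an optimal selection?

Optimal total is 516.
crampons + bear canister + camera + satellite beacon + rope hits 516 at 17 kg.
Every optimal selection uses 5 items.

5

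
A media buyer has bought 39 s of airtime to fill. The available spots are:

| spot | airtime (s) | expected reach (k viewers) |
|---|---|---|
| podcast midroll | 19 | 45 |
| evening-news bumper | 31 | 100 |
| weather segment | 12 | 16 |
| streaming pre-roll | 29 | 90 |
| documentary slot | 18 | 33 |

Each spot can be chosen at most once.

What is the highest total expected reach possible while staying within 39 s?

Ranking by ratio (expected reach/s): evening-news bumper 3.23, streaming pre-roll 3.10, podcast midroll 2.37, documentary slot 1.83.
Taking evening-news bumper: 31 s used, 100 in expected reach.
No other feasible combination exceeds 100.

100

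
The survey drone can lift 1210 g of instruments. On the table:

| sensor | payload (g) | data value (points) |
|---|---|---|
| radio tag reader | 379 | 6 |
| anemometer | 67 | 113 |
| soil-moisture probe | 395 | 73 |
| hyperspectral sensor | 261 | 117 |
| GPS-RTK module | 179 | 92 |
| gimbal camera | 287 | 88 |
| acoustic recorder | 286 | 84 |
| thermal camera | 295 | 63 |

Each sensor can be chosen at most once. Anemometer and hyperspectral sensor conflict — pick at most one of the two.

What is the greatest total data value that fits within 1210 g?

440

Taking anemometer + GPS-RTK module + gimbal camera + acoustic recorder + thermal camera: 1114 g used, 440 in data value.
The spare 96 g is too small for any remaining sensor, and no feasible exchange beats 440.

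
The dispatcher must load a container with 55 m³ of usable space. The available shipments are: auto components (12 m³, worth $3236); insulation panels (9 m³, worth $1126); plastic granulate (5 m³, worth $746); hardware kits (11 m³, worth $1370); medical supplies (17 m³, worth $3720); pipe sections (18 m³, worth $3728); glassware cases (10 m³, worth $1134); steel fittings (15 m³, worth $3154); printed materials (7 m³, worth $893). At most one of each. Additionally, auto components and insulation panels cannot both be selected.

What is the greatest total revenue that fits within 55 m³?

11577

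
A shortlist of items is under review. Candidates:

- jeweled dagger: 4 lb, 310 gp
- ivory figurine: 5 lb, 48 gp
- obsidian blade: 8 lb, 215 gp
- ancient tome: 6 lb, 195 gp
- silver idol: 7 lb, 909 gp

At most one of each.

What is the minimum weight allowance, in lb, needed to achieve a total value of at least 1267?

16

Need the lightest bundle worth ≥ 1267.
jeweled dagger + ivory figurine + silver idol: 1267 value at 16 lb.
Any bundle with less than 16 lb falls short of 1267.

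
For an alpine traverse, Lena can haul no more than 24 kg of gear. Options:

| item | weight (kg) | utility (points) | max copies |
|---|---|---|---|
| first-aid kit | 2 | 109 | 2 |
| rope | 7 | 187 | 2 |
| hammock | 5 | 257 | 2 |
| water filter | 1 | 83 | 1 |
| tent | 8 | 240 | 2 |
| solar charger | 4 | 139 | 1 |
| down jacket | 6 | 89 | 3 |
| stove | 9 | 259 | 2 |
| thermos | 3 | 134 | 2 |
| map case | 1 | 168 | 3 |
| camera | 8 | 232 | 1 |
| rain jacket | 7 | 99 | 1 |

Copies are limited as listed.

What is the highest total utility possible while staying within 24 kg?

2×first-aid kit + 2×hammock + water filter + 2×thermos + 3×map case uses 24 of the 24 kg and totals 1587.
Every other selection either busts 24 kg or exceeds an availability limit or fails to beat 1587.

1587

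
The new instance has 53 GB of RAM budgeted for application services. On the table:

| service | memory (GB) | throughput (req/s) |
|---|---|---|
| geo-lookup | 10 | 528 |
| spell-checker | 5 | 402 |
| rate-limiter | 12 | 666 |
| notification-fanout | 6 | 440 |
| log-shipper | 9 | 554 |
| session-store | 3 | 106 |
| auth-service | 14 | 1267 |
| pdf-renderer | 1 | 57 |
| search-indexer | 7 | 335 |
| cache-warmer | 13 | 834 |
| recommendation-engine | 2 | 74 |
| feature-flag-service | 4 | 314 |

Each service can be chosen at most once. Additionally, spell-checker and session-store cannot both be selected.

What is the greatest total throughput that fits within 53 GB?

3885

Ranking by ratio (throughput/GB): auth-service 90.50, spell-checker 80.40, feature-flag-service 78.50.
The ratio heuristic lands on spell-checker + notification-fanout + log-shipper + auth-service + pdf-renderer + cache-warmer + feature-flag-service (3868) but leaves 1 GB idle.
Replace pdf-renderer with recommendation-engine: the trade gains 17 net, giving 3885 at 53 GB.
Runner-up spell-checker + notification-fanout + log-shipper + auth-service + pdf-renderer + cache-warmer + feature-flag-service tops out at 3868.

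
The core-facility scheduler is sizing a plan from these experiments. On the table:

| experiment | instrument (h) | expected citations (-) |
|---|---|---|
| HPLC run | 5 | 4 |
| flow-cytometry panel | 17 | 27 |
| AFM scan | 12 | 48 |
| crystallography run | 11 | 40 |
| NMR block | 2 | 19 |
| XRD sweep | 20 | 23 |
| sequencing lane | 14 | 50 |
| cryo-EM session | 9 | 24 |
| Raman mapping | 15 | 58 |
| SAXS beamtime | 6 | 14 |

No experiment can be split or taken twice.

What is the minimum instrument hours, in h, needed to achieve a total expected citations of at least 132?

35

Need the lightest bundle worth ≥ 132.
Taking AFM scan + NMR block + Raman mapping + SAXS beamtime gives 139 (≥ 132) for 35 h.
Below 35 h the best achievable stays under 132.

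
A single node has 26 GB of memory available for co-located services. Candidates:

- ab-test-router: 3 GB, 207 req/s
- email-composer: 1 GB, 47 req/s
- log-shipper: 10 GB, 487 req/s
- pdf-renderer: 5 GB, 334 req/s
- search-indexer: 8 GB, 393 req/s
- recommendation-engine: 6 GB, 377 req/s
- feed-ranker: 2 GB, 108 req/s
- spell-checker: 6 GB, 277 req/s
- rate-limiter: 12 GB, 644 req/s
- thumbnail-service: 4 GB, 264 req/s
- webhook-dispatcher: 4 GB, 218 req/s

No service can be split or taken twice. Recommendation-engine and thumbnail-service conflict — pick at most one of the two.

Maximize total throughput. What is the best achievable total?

Best packing: ab-test-router + pdf-renderer + recommendation-engine + rate-limiter — 26 GB, 1562 total.

1562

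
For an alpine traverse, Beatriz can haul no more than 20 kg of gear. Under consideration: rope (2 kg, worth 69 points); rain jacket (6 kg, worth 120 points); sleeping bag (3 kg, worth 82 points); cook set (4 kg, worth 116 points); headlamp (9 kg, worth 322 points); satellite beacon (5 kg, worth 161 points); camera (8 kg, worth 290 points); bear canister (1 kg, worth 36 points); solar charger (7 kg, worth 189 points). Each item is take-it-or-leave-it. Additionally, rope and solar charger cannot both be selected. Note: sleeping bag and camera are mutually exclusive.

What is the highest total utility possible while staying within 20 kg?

717

Taking rope + headlamp + camera + bear canister: 20 kg used, 717 in utility.
Runner-up rope + headlamp + camera tops out at 681.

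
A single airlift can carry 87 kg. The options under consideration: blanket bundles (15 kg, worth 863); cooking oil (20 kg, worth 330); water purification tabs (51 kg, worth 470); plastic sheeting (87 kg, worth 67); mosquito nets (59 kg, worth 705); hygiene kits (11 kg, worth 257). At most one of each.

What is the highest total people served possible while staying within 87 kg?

Filling by ratio: blanket bundles + cooking oil + hygiene kits for 1450, with 41 kg left unused.
Dropping cooking oil frees 20 kg; slotting in mosquito nets (59 kg) lifts the total to 1825 at 85 kg.

1825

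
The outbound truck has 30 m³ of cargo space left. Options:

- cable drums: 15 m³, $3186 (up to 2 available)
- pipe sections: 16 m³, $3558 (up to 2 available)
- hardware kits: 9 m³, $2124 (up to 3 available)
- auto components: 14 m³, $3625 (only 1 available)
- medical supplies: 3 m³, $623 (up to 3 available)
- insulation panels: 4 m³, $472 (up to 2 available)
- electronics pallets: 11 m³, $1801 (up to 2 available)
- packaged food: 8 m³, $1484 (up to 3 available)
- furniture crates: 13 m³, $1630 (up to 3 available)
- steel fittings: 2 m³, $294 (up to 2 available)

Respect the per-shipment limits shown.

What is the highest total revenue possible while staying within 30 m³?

The ratio heuristic lands on hardware kits + auto components + 2×medical supplies (6995) but leaves 1 m³ idle.
The 15 m³ tied up in hardware kits and 2×medical supplies is better spent on pipe sections — total rises to 7183 (30 m³).

7183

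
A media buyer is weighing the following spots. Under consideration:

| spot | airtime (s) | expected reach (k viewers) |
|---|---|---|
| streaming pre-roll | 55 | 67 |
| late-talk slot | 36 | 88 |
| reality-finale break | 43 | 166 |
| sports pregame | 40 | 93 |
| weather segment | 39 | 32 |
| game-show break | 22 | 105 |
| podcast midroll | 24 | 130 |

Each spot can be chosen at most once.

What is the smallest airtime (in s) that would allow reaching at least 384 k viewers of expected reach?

Need the lightest bundle worth ≥ 384.
Taking reality-finale break + game-show break + podcast midroll gives 401 (≥ 384) for 89 s.
Any bundle with less than 89 s falls short of 384.

89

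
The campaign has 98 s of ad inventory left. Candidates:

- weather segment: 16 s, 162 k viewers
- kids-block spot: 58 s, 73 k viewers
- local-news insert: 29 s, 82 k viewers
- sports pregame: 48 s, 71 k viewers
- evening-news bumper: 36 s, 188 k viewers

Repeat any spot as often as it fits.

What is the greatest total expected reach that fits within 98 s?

Density check — weather segment 10.12, evening-news bumper 5.22, local-news insert 2.83, sports pregame 1.48 are the best per s.
Taking 6×weather segment: 96 s used, 972 in expected reach.
Every other selection either busts 98 s or fails to beat 972.

972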